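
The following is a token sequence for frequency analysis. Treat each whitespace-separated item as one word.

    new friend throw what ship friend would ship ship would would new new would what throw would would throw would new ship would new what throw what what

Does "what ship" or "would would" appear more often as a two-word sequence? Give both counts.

"would would" (2 vs 1)

"what ship": 1 occurrence
"would would": 2 occurrences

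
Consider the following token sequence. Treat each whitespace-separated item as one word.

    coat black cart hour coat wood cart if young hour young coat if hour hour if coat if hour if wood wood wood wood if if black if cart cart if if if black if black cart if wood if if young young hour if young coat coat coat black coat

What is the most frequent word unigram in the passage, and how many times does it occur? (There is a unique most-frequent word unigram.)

Unigram frequencies (highest first):
  if: 16
  coat: 8
  hour: 6
  wood: 6
  black: 5
  cart: 5
  … (1 more, each ≤ 5)

"if", 16 times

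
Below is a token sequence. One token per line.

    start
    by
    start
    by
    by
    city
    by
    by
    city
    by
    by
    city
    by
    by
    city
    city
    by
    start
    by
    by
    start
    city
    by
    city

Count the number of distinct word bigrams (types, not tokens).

24 tokens → 23 bigram windows in total.
Repeated bigrams (each contributes count−1 duplicates):
  by by: 5
  by city: 5
  city by: 5
  by start: 3
  start by: 3
16 duplicate windows → 23 − 16 = 7 distinct.

7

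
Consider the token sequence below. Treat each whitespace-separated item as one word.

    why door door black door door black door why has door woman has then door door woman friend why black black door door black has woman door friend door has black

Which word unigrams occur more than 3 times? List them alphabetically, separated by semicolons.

black; door; has

Unigram counts meeting the condition (more than 3 times):
  black: 6
  door: 12
  has: 4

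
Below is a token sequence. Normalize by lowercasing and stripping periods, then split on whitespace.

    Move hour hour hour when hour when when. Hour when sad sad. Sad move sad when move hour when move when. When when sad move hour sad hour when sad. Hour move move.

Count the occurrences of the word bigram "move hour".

Scanning the 32 overlapping bigram windows for "move hour":
  position 1–2: move hour
  position 17–18: move hour
  position 25–26: move hour

3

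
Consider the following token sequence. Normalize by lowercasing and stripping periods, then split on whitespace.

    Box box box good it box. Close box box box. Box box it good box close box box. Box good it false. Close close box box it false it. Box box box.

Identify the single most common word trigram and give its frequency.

Trigram frequencies (highest first):
  box box box: 6
  close box box: 3
  box box good: 2
  box good it: 2
  box close box: 2
  box box it: 2
  … (13 more, each ≤ 1)

"box box box", 6 times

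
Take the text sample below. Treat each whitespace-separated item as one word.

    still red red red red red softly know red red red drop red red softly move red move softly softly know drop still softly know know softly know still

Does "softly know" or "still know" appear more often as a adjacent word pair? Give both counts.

"softly know" (4 vs 0)

"softly know": 4 occurrences
"still know": 0 occurrences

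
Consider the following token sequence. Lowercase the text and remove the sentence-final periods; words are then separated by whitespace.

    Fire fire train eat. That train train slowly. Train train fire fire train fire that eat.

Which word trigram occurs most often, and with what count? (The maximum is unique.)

"fire fire train", 2 times

Trigram frequencies (highest first):
  fire fire train: 2
  fire train eat: 1
  train eat that: 1
  eat that train: 1
  that train train: 1
  train train slowly: 1
  … (7 more, each ≤ 1)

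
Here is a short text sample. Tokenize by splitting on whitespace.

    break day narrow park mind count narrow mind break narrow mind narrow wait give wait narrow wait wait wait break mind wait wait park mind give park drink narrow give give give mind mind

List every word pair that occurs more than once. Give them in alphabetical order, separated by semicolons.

Bigram counts meeting the condition (more than once):
  give give: 2
  narrow mind: 2
  narrow wait: 2
  park mind: 2
  wait wait: 3

give give; narrow mind; narrow wait; park mind; wait wait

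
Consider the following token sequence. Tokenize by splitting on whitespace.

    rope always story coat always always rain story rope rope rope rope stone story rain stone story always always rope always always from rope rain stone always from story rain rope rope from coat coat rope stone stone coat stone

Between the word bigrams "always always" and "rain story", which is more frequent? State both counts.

"always always" (3 vs 1)

"always always": 3 occurrences
"rain story": 1 occurrence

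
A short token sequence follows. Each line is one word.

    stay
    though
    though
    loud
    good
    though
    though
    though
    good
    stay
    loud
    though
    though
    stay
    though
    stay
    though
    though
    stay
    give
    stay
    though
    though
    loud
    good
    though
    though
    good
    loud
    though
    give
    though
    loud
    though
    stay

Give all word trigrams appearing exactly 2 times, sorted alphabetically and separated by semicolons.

good though though; loud good though; though loud good; though stay though; though though good; though though loud; though though stay

Trigram counts meeting the condition (exactly 2 times):
  good though though: 2
  loud good though: 2
  though loud good: 2
  though stay though: 2
  though though good: 2
  though though loud: 2
  though though stay: 2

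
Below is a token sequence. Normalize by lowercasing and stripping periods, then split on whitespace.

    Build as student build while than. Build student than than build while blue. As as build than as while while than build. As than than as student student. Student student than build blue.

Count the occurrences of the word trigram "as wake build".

Scanning the 31 overlapping trigram windows for "as wake build":
  (none found)

0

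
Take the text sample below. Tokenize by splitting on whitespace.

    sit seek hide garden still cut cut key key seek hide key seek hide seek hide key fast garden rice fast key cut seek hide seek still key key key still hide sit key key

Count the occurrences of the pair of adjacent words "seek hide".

5

Scanning the 34 overlapping bigram windows for "seek hide":
  position 2–3: seek hide
  position 10–11: seek hide
  position 13–14: seek hide
  position 15–16: seek hide
  position 24–25: seek hide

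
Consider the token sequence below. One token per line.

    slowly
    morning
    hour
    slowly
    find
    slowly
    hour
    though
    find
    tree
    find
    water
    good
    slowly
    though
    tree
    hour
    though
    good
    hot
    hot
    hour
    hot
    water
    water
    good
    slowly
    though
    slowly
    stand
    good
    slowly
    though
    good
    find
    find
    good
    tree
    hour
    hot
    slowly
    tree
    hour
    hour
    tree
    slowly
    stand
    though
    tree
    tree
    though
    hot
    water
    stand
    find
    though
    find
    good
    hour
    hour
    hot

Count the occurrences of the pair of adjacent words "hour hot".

3

Scanning the 60 overlapping bigram windows for "hour hot":
  position 22–23: hour hot
  position 39–40: hour hot
  position 60–61: hour hot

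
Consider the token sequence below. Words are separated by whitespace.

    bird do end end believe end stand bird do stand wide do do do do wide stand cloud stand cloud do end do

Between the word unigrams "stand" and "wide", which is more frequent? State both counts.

"stand" (4 vs 2)

"stand": 4 occurrences
"wide": 2 occurrences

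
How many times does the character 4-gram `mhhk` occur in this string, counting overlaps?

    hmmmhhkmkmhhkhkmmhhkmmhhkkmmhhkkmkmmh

5

Sliding a length-4 window over the 37 characters (34 positions):
  position 4–7: mhhk
  position 10–13: mhhk
  position 17–20: mhhk
  position 22–25: mhhk
  position 28–31: mhhk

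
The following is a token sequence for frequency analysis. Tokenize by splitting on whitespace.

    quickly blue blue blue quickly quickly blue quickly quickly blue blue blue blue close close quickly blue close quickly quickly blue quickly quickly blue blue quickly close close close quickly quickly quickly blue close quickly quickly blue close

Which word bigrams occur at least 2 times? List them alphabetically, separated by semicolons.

blue blue; blue close; blue quickly; close close; close quickly; quickly blue; quickly quickly

Bigram counts meeting the condition (at least 2 times):
  blue blue: 6
  blue close: 4
  blue quickly: 4
  close close: 3
  close quickly: 4
  quickly blue: 8
  quickly quickly: 7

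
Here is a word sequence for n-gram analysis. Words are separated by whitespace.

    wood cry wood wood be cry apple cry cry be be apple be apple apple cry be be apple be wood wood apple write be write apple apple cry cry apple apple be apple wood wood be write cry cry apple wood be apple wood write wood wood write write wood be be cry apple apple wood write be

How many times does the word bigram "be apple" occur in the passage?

Scanning the 58 overlapping bigram windows for "be apple":
  position 11–12: be apple
  position 13–14: be apple
  position 18–19: be apple
  position 33–34: be apple
  position 43–44: be apple

5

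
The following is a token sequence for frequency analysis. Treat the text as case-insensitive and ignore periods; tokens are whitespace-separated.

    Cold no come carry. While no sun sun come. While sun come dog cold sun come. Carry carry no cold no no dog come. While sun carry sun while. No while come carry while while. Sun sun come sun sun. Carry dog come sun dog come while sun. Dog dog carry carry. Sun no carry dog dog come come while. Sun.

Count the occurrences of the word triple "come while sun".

Scanning the 59 overlapping trigram windows for "come while sun":
  position 9–11: come while sun
  position 24–26: come while sun
  position 46–48: come while sun
  position 59–61: come while sun

4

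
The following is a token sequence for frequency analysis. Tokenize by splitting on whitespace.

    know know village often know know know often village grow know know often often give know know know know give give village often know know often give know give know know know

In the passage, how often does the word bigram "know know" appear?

Scanning the 31 overlapping bigram windows for "know know":
  position 1–2: know know
  position 5–6: know know
  position 6–7: know know
  position 11–12: know know
  position 16–17: know know
  position 17–18: know know
  position 18–19: know know
  position 24–25: know know
  position 30–31: know know
  position 31–32: know know

10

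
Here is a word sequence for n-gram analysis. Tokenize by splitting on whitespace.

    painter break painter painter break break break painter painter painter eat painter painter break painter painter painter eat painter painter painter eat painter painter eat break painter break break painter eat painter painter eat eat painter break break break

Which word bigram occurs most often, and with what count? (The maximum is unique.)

"painter painter", 10 times

Bigram frequencies (highest first):
  painter painter: 10
  painter eat: 6
  painter break: 5
  break painter: 5
  break break: 5
  eat painter: 5
  … (2 more, each ≤ 1)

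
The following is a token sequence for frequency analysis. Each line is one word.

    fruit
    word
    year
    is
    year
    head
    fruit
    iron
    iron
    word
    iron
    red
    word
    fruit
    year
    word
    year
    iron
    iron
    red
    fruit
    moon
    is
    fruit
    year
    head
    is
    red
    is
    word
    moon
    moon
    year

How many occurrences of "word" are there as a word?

Scanning the 33 tokens for "word":
  position 2: word
  position 10: word
  position 13: word
  position 16: word
  position 30: word

5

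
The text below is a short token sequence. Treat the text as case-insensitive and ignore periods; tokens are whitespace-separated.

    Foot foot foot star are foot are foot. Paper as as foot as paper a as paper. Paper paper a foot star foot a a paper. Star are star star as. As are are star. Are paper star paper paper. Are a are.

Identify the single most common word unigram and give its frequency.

Unigram frequencies (highest first):
  paper: 9
  foot: 8
  are: 8
  star: 7
  as: 6
  a: 5

"paper", 9 times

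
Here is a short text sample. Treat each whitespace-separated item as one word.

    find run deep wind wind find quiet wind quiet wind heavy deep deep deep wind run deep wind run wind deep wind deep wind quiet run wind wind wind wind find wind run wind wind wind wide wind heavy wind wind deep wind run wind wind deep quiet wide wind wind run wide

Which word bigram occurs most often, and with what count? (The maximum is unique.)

"wind wind", 9 times

Bigram frequencies (highest first):
  wind wind: 9
  deep wind: 6
  wind run: 5
  run wind: 4
  wind deep: 4
  run deep: 2
  … (16 more, each ≤ 2)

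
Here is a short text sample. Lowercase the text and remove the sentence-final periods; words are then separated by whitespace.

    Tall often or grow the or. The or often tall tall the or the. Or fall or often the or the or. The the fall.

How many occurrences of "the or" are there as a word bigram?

Scanning the 24 overlapping bigram windows for "the or":
  position 5–6: the or
  position 7–8: the or
  position 12–13: the or
  position 14–15: the or
  position 19–20: the or
  position 21–22: the or

6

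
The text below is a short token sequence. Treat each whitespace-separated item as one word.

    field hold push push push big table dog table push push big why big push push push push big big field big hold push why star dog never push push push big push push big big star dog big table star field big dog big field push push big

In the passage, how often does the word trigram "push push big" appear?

6

Scanning the 47 overlapping trigram windows for "push push big":
  position 4–6: push push big
  position 10–12: push push big
  position 17–19: push push big
  position 30–32: push push big
  position 33–35: push push big
  position 47–49: push push big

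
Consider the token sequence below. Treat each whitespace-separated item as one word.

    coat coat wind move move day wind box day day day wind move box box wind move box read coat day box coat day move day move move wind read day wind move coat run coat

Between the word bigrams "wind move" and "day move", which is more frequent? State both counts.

"wind move": 4 occurrences
"day move": 2 occurrences

"wind move" (4 vs 2)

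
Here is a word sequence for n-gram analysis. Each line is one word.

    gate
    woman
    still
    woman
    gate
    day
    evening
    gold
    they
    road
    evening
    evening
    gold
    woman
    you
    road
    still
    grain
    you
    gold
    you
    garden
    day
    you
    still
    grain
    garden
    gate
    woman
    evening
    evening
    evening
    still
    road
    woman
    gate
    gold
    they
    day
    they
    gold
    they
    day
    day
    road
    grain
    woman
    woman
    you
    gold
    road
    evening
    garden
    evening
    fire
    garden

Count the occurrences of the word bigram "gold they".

3

Scanning the 55 overlapping bigram windows for "gold they":
  position 8–9: gold they
  position 37–38: gold they
  position 41–42: gold they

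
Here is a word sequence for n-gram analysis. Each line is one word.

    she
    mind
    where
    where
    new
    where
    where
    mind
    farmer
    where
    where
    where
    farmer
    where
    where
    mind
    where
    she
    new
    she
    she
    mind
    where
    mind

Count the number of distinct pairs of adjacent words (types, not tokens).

13

24 tokens → 23 bigram windows in total.
Repeated bigrams (each contributes count−1 duplicates):
  where where: 5
  mind where: 3
  where mind: 3
  farmer where: 2
  she mind: 2
10 duplicate windows → 23 − 10 = 13 distinct.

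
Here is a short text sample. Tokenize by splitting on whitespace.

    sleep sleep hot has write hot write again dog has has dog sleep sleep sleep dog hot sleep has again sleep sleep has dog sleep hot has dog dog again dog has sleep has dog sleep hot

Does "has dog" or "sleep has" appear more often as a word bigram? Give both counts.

"has dog" (4 vs 3)

"has dog": 4 occurrences
"sleep has": 3 occurrences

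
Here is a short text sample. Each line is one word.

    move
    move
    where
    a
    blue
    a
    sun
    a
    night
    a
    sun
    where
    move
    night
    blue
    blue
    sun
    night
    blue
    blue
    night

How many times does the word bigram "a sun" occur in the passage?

2

Scanning the 20 overlapping bigram windows for "a sun":
  position 6–7: a sun
  position 10–11: a sun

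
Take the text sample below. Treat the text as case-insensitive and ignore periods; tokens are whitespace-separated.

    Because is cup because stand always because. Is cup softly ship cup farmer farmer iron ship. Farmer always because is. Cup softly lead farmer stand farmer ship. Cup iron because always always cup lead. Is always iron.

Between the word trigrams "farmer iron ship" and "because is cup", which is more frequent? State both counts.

"because is cup" (3 vs 1)

"farmer iron ship": 1 occurrence
"because is cup": 3 occurrences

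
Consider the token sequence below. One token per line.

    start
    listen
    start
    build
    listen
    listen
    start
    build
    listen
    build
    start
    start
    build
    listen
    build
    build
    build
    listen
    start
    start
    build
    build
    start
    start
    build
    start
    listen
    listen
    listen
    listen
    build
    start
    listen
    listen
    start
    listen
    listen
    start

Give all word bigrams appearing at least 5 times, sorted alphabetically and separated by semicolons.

Bigram counts meeting the condition (at least 5 times):
  listen listen: 6
  listen start: 5
  start build: 5

listen listen; listen start; start build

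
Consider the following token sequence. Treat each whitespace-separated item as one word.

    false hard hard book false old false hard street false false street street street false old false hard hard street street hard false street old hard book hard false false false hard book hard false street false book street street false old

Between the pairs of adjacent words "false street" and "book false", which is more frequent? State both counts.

"false street": 3 occurrences
"book false": 1 occurrence

"false street" (3 vs 1)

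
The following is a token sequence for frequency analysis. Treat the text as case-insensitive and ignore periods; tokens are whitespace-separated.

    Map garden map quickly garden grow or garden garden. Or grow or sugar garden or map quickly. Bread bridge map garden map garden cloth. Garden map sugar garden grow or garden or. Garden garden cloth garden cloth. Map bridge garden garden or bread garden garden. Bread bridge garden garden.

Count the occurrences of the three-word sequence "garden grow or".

Scanning the 47 overlapping trigram windows for "garden grow or":
  position 5–7: garden grow or
  position 28–30: garden grow or

2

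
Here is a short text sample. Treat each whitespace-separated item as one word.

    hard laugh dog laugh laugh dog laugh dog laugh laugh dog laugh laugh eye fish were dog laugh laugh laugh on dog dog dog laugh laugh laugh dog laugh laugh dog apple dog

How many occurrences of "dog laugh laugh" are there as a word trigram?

6

Scanning the 31 overlapping trigram windows for "dog laugh laugh":
  position 3–5: dog laugh laugh
  position 8–10: dog laugh laugh
  position 11–13: dog laugh laugh
  position 17–19: dog laugh laugh
  position 24–26: dog laugh laugh
  position 28–30: dog laugh laugh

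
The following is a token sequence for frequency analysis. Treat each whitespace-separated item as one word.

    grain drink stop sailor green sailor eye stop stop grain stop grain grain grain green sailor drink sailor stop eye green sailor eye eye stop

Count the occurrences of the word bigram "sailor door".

Scanning the 24 overlapping bigram windows for "sailor door":
  (none found)

0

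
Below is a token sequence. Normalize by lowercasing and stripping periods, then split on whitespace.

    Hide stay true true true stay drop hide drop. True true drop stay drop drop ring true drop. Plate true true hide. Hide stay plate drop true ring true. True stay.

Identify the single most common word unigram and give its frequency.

Unigram frequencies (highest first):
  true: 11
  drop: 7
  stay: 5
  hide: 4
  ring: 2
  plate: 2

"true", 11 times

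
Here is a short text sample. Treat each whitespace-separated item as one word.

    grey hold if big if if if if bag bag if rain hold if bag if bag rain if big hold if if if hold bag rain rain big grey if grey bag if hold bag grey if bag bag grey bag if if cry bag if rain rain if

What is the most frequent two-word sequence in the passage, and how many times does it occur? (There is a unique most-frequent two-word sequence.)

Bigram frequencies (highest first):
  if if: 6
  bag if: 5
  if bag: 4
  hold if: 3
  if big: 2
  bag bag: 2
  … (18 more, each ≤ 2)

"if if", 6 times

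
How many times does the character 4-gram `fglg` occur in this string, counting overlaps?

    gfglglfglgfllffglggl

3

Sliding a length-4 window over the 20 characters (17 positions):
  position 2–5: fglg
  position 7–10: fglg
  position 15–18: fglg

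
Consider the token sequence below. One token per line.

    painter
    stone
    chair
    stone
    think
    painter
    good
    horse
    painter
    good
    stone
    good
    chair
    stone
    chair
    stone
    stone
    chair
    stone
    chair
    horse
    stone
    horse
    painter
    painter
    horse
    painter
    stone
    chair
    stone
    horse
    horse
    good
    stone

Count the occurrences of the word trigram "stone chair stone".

4

Scanning the 32 overlapping trigram windows for "stone chair stone":
  position 2–4: stone chair stone
  position 14–16: stone chair stone
  position 17–19: stone chair stone
  position 28–30: stone chair stone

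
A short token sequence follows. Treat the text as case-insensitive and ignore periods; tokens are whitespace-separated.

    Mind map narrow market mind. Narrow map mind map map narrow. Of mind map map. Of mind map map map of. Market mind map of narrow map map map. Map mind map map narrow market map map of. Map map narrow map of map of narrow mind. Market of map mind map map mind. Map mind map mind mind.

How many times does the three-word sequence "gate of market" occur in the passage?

Scanning the 57 overlapping trigram windows for "gate of market":
  (none found)

0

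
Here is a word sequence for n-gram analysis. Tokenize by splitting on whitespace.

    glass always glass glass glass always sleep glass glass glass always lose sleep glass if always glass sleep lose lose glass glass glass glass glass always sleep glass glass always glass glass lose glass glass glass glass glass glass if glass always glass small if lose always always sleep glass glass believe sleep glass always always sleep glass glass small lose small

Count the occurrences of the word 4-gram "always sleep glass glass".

Scanning the 59 overlapping 4-gram windows for "always sleep glass glass":
  position 6–9: always sleep glass glass
  position 26–29: always sleep glass glass
  position 48–51: always sleep glass glass
  position 56–59: always sleep glass glass

4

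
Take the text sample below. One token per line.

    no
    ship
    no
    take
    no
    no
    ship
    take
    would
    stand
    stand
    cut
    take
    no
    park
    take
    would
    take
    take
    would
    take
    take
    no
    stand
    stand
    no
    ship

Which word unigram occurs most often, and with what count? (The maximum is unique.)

Unigram frequencies (highest first):
  take: 8
  no: 7
  stand: 4
  ship: 3
  would: 3
  cut: 1
  … (1 more, each ≤ 1)

"take", 8 times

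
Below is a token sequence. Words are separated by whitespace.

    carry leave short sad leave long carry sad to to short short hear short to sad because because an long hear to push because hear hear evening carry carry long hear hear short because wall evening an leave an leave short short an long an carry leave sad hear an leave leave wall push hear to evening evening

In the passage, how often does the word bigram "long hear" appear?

Scanning the 57 overlapping bigram windows for "long hear":
  position 20–21: long hear
  position 30–31: long hear

2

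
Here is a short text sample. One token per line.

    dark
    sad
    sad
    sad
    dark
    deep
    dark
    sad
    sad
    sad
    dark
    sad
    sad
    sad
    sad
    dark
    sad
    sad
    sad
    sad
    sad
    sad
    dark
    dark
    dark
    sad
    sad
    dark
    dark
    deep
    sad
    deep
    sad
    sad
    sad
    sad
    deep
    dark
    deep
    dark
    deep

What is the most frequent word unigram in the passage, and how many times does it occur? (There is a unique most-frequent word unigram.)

"sad", 23 times

Unigram frequencies (highest first):
  sad: 23
  dark: 12
  deep: 6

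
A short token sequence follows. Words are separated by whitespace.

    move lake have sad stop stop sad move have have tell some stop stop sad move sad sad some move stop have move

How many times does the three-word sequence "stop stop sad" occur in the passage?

2

Scanning the 21 overlapping trigram windows for "stop stop sad":
  position 5–7: stop stop sad
  position 13–15: stop stop sad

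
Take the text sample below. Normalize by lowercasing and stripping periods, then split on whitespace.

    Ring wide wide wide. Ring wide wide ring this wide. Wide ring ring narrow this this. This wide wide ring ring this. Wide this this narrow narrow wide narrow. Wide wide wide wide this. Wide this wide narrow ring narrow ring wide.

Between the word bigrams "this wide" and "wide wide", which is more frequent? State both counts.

"wide wide" (8 vs 5)

"this wide": 5 occurrences
"wide wide": 8 occurrences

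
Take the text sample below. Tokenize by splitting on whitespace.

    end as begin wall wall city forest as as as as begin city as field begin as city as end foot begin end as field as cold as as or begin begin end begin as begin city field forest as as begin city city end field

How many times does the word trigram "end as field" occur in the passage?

Scanning the 44 overlapping trigram windows for "end as field":
  position 23–25: end as field

1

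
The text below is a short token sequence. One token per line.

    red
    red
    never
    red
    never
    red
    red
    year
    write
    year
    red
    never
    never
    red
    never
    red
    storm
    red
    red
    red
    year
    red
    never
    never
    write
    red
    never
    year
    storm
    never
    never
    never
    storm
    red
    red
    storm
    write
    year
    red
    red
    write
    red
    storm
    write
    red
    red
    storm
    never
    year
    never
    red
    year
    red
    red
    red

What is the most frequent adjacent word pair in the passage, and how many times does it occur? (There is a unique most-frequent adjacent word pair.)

Bigram frequencies (highest first):
  red red: 9
  red never: 6
  never red: 5
  year red: 4
  never never: 4
  red storm: 4
  … (13 more, each ≤ 3)

"red red", 9 times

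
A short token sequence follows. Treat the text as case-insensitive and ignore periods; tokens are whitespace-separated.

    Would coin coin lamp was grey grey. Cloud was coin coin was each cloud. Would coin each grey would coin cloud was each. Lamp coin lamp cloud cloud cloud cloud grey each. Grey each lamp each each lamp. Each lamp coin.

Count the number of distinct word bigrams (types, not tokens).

41 tokens → 40 bigram windows in total.
Repeated bigrams (each contributes count−1 duplicates):
  each lamp: 4
  cloud cloud: 3
  would coin: 3
  cloud was: 2
  coin coin: 2
  coin lamp: 2
  each grey: 2
  grey each: 2
  … (3 more repeated)
15 duplicate windows → 40 − 15 = 25 distinct.

25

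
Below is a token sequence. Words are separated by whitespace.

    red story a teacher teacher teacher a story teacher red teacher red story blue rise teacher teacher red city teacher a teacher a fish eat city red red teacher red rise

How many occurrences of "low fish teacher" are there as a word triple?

Scanning the 29 overlapping trigram windows for "low fish teacher":
  (none found)

0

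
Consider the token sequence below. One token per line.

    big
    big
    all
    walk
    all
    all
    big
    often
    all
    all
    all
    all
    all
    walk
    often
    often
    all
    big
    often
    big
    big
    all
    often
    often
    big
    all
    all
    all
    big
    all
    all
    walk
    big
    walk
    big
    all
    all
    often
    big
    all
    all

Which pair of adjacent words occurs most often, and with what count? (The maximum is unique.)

Bigram frequencies (highest first):
  all all: 10
  big all: 6
  all walk: 3
  all big: 3
  often big: 3
  big big: 2
  … (8 more, each ≤ 2)

"all all", 10 times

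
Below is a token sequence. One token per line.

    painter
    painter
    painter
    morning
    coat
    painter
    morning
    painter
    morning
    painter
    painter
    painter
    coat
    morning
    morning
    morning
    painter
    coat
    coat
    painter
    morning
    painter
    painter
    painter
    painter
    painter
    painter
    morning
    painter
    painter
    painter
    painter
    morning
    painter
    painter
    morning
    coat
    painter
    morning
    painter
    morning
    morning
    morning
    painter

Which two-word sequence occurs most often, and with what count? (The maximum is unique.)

Bigram frequencies (highest first):
  painter painter: 13
  painter morning: 9
  morning painter: 8
  morning morning: 4
  coat painter: 3
  morning coat: 2
  … (3 more, each ≤ 2)

"painter painter", 13 times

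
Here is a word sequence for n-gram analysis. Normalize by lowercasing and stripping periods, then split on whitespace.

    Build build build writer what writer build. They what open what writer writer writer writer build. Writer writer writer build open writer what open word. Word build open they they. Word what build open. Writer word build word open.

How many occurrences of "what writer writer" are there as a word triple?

1

Scanning the 37 overlapping trigram windows for "what writer writer":
  position 11–13: what writer writer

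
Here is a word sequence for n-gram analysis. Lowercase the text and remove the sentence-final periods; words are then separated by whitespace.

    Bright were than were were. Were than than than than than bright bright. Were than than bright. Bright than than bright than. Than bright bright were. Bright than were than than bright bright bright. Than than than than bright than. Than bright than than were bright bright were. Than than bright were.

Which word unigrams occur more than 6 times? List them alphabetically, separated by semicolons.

bright; than; were

Unigram counts meeting the condition (more than 6 times):
  bright: 17
  than: 25
  were: 10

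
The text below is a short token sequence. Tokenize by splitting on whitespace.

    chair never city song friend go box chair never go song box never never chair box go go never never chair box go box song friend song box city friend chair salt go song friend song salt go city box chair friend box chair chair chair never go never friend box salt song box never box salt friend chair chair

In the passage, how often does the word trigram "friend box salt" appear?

Scanning the 58 overlapping trigram windows for "friend box salt":
  position 50–52: friend box salt

1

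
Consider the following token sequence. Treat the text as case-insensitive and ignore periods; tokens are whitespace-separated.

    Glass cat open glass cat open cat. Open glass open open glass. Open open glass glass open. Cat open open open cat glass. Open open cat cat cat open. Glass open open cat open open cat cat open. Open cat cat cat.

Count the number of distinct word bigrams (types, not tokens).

9

42 tokens → 41 bigram windows in total.
Repeated bigrams (each contributes count−1 duplicates):
  open open: 8
  cat open: 7
  open cat: 7
  cat cat: 5
  glass open: 5
  open glass: 5
  glass cat: 2
32 duplicate windows → 41 − 32 = 9 distinct.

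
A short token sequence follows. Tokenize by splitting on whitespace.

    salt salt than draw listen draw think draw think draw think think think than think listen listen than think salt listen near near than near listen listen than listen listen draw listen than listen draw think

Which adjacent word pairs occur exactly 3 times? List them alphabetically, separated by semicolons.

Bigram counts meeting the condition (exactly 3 times):
  listen draw: 3
  listen listen: 3
  listen than: 3

listen draw; listen listen; listen than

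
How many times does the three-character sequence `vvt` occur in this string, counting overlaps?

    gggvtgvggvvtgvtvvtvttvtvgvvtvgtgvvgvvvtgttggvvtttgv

Sliding a length-3 window over the 51 characters (49 positions):
  position 10–12: vvt
  position 16–18: vvt
  position 26–28: vvt
  position 37–39: vvt
  position 45–47: vvt

5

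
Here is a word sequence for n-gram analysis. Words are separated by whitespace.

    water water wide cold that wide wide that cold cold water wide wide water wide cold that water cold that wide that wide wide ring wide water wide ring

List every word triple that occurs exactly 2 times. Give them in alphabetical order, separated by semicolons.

cold that wide; that wide wide; water wide cold; wide cold that; wide water wide

Trigram counts meeting the condition (exactly 2 times):
  cold that wide: 2
  that wide wide: 2
  water wide cold: 2
  wide cold that: 2
  wide water wide: 2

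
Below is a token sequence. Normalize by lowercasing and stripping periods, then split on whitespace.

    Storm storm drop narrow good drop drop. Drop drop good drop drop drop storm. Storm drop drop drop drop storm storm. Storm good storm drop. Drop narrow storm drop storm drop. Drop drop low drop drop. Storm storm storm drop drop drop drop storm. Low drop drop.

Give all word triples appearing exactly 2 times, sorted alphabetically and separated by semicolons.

Trigram counts meeting the condition (exactly 2 times):
  good drop drop: 2
  low drop drop: 2
  storm storm storm: 2

good drop drop; low drop drop; storm storm storm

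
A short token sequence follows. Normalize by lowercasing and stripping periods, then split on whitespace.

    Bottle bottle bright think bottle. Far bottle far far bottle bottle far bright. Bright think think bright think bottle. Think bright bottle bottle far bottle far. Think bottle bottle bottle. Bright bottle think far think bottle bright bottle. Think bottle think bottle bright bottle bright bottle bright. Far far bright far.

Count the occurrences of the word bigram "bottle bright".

Scanning the 50 overlapping bigram windows for "bottle bright":
  position 2–3: bottle bright
  position 30–31: bottle bright
  position 36–37: bottle bright
  position 42–43: bottle bright
  position 44–45: bottle bright
  position 46–47: bottle bright

6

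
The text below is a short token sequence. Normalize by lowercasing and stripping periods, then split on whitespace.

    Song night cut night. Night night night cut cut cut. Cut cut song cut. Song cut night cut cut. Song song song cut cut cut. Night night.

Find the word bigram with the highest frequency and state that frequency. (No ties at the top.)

"cut cut", 7 times

Bigram frequencies (highest first):
  cut cut: 7
  night night: 4
  night cut: 3
  cut night: 3
  cut song: 3
  song cut: 3
  … (2 more, each ≤ 2)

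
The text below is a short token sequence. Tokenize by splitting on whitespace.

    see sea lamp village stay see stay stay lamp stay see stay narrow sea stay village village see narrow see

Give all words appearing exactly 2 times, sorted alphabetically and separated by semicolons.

lamp; narrow; sea

Unigram counts meeting the condition (exactly 2 times):
  lamp: 2
  narrow: 2
  sea: 2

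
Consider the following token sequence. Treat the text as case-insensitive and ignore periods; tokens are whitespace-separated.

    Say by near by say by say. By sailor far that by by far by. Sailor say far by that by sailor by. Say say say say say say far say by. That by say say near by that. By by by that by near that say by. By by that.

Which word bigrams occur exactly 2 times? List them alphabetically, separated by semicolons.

Bigram counts meeting the condition (exactly 2 times):
  by near: 2
  far by: 2
  near by: 2
  say far: 2

by near; far by; near by; say far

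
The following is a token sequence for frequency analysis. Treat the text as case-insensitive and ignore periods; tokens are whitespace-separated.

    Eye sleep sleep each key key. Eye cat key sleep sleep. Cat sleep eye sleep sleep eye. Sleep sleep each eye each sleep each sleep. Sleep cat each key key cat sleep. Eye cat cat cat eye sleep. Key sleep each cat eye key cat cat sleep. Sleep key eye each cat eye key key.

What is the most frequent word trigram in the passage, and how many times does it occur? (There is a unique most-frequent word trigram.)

Trigram frequencies (highest first):
  eye sleep sleep: 3
  sleep sleep each: 2
  each key key: 2
  sleep sleep cat: 2
  cat sleep eye: 2
  sleep eye sleep: 2
  … (38 more, each ≤ 2)

"eye sleep sleep", 3 times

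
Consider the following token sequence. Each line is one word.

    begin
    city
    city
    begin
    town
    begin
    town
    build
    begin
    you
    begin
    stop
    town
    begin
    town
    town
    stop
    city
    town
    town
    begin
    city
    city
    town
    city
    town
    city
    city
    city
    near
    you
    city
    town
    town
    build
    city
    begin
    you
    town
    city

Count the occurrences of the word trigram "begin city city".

2

Scanning the 38 overlapping trigram windows for "begin city city":
  position 1–3: begin city city
  position 21–23: begin city city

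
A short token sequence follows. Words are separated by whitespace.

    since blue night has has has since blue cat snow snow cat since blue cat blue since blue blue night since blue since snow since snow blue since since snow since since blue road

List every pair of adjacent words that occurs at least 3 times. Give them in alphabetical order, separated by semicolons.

blue since; since blue; since snow

Bigram counts meeting the condition (at least 3 times):
  blue since: 3
  since blue: 6
  since snow: 3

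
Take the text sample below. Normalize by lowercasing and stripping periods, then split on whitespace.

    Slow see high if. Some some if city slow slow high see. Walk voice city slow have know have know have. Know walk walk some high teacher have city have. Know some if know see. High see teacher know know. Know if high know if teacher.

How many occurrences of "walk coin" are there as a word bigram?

Scanning the 45 overlapping bigram windows for "walk coin":
  (none found)

0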